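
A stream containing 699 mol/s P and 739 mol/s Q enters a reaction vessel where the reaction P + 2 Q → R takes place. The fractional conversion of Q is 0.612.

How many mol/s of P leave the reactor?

Q reacted = 0.612 × 739 = 452.3 mol/s; ν_Q = −2, so ξ = 452.3/2 = 226.1 mol/s.
Outlet amounts (n = n₀ + ν ξ):
  P: 699 − 1(226.1) = 472.9
  Q: 739 − 2(226.1) = 286.7
  R: 0 + 1(226.1) = 226.1

473 mol/s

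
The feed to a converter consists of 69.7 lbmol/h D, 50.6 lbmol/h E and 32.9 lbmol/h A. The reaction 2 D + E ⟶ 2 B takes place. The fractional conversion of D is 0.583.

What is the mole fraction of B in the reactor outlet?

D reacted = 0.583 × 69.7 = 40.64 lbmol/h; ν_D = −2, so ξ = 40.64/2 = 20.32 lbmol/h.
Outlet amounts (n = n₀ + ν ξ):
  D: 69.7 − 2(20.32) = 29.06
  E: 50.6 − 1(20.32) = 30.28
  B: 0 + 2(20.32) = 40.64
  A: 32.9 (inert)
Total out = 132.9 lbmol/h; y_B = 40.64 / 132.9 = 0.3058.

0.306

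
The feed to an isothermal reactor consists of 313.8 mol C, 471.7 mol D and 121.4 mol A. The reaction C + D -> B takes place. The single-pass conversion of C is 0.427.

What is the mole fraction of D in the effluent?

0.437

C reacted = 0.427 × 313.8 = 134 mol; ν_C = −1, so ξ = 134/1 = 134 mol.
Outlet amounts (n = n₀ + ν ξ):
  C: 313.8 − 1(134) = 179.8
  D: 471.7 − 1(134) = 337.7
  B: 0 + 1(134) = 134
  A: 121.4 (inert)
Total out = 772.9 mol; y_D = 337.7 / 772.9 = 0.4369.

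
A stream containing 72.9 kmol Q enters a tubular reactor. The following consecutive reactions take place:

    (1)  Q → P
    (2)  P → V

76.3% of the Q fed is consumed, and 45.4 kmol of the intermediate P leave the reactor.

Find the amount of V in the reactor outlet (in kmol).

10.2 kmol

Conversion of Q: Q consumed = 1ξ₁ = 0.763 × 72.9 → ξ₁ = 55.62 kmol.
P balance: n_P = 0 + 1ξ₁ − 1ξ₂ = 45.4 → ξ₂ = (1·55.62 − 45.4)/1 = 10.22 kmol.
Outlet amounts (n = n₀ + Σ ν·ξ):
  Q: 72.9 − 1(55.62) = 17.28
  P: 0 + 1(55.62) − 1(10.22) = 45.4
  V: 0 + 1(10.22) = 10.22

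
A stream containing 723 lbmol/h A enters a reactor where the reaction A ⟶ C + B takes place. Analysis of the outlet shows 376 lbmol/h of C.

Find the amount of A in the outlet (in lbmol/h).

For C: n = n₀ + 1ξ → 376 = 0 + 1ξ, giving ξ = 376 lbmol/h.
Outlet amounts (n = n₀ + ν ξ):
  A: 723 − 1(376) = 347
  C: 0 + 1(376) = 376
  B: 0 + 1(376) = 376

347 lbmol/h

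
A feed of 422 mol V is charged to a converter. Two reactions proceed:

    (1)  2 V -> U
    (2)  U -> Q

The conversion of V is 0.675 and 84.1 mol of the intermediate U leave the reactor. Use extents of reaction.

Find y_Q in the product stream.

Conversion of V: V consumed = 2ξ₁ = 0.675 × 422 → ξ₁ = 142.4 mol.
U balance: n_U = 0 + 1ξ₁ − 1ξ₂ = 84.1 → ξ₂ = (1·142.4 − 84.1)/1 = 58.33 mol.
Outlet amounts (n = n₀ + Σ ν·ξ):
  V: 422 − 2(142.4) = 137.1
  U: 0 + 1(142.4) − 1(58.33) = 84.1
  Q: 0 + 1(58.33) = 58.33
Total out = 279.6 mol; y_Q = 58.33 / 279.6 = 0.2086.

0.209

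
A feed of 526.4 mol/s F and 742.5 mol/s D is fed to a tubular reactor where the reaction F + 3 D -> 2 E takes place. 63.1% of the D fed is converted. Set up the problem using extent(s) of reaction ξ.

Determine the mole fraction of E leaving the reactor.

D reacted = 0.631 × 742.5 = 468.5 mol/s; ν_D = −3, so ξ = 468.5/3 = 156.2 mol/s.
Outlet amounts (n = n₀ + ν ξ):
  F: 526.4 − 1(156.2) = 370.2
  D: 742.5 − 3(156.2) = 274
  E: 0 + 2(156.2) = 312.3
Total out = 956.6 mol/s; y_E = 312.3 / 956.6 = 0.3265.

0.327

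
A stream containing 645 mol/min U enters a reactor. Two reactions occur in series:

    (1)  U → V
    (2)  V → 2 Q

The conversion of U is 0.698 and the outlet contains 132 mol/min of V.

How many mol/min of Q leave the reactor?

Conversion of U: U consumed = 1ξ₁ = 0.698 × 645 → ξ₁ = 450.2 mol/min.
V balance: n_V = 0 + 1ξ₁ − 1ξ₂ = 132 → ξ₂ = (1·450.2 − 132)/1 = 318.2 mol/min.
Outlet amounts (n = n₀ + Σ ν·ξ):
  U: 645 − 1(450.2) = 194.8
  V: 0 + 1(450.2) − 1(318.2) = 132
  Q: 0 + 2(318.2) = 636.4

636 mol/min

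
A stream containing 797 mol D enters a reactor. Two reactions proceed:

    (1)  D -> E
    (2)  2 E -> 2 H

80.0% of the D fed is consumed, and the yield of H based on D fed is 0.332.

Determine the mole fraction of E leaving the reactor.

0.468

Conversion of D: D consumed = 1ξ₁ = 0.8 × 797 → ξ₁ = 637.6 mol.
Yield of H: 2ξ₂ / 797 = 0.332 → ξ₂ = 132.3 mol.
Outlet amounts (n = n₀ + Σ ν·ξ):
  D: 797 − 1(637.6) = 159.4
  E: 0 + 1(637.6) − 2(132.3) = 373
  H: 0 + 2(132.3) = 264.6
Total out = 797 mol; y_E = 373 / 797 = 0.468.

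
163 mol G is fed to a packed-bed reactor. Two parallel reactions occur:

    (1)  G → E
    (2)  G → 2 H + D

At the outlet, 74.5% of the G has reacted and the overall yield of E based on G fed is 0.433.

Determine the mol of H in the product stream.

Yield of E: 1ξ₁ / 163 = 0.433 → ξ₁ = 70.58 mol.
Conversion of G: 1ξ₁ + 1ξ₂ = 0.745 × 163 = 121.4 → ξ₂ = 50.86 mol.
Outlet amounts (n = n₀ + Σ ν·ξ):
  G: 163 − 1(70.58) − 1(50.86) = 41.56
  E: 0 + 1(70.58) = 70.58
  H: 0 + 2(50.86) = 101.7
  D: 0 + 1(50.86) = 50.86

102 mol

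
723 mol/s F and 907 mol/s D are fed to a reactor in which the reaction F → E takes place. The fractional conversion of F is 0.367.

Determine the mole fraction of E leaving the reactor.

F reacted = 0.367 × 723 = 265.3 mol/s; ν_F = −1, so ξ = 265.3/1 = 265.3 mol/s.
Outlet amounts (n = n₀ + ν ξ):
  F: 723 − 1(265.3) = 457.7
  E: 0 + 1(265.3) = 265.3
  D: 907 (inert)
Total out = 1630 mol/s; y_E = 265.3 / 1630 = 0.1628.

0.163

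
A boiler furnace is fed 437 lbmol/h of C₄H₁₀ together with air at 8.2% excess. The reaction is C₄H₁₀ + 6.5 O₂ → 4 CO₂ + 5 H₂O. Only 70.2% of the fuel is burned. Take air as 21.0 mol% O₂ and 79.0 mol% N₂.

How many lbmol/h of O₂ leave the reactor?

Stoichiometric O₂ = 6.5 × 437 = 2840 lbmol/h; O₂ fed = 2840 × 1.082 = 3073 lbmol/h.
N₂ fed = 3073 × 79/21 = 11560 lbmol/h.
Fuel reacted = 0.702 × 437 → ξ = 306.8 lbmol/h.
Outlet (n = n₀ + ν ξ):
  C₄H₁₀: 437 − 1(306.8) = 130.2
  O₂: 3073 − 6.5(306.8) = 1079
  N₂: 11560 (inert)
  CO₂: 0 + 4(306.8) = 1227
  H₂O: 0 + 5(306.8) = 1534

1080 lbmol/h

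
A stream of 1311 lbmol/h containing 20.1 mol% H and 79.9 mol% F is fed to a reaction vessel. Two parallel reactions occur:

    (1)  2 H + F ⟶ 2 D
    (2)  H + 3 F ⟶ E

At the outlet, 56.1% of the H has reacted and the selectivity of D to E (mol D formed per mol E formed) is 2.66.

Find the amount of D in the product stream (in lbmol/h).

107 lbmol/h

Conversion of H: H consumed = 0.561 × 263.5 = 147.8 lbmol/h = 2ξ₁ + 1ξ₂.
Selectivity: 2ξ₁ / (1ξ₂) = 2.66 → ξ₁ = 1.33 ξ₂.
Substitute: (2·1.33 + 1) ξ₂ = 147.8 → ξ₂ = 40.39 lbmol/h, ξ₁ = 53.72 lbmol/h.
Outlet amounts (n = n₀ + Σ ν·ξ):
  H: 263.5 − 2(53.72) − 1(40.39) = 115.7
  F: 1047 − 1(53.72) − 3(40.39) = 872.6
  D: 0 + 2(53.72) = 107.4
  E: 0 + 1(40.39) = 40.39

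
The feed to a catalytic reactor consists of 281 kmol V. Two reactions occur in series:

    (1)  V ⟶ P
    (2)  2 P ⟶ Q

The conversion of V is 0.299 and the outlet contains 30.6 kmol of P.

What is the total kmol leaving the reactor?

254 kmol

Conversion of V: V consumed = 1ξ₁ = 0.299 × 281 → ξ₁ = 84.02 kmol.
P balance: n_P = 0 + 1ξ₁ − 2ξ₂ = 30.6 → ξ₂ = (1·84.02 − 30.6)/2 = 26.71 kmol.
Outlet amounts (n = n₀ + Σ ν·ξ):
  V: 281 − 1(84.02) = 197
  P: 0 + 1(84.02) − 2(26.71) = 30.6
  Q: 0 + 1(26.71) = 26.71
Total out = 197 + 30.6 + 26.71 = 254.3 kmol.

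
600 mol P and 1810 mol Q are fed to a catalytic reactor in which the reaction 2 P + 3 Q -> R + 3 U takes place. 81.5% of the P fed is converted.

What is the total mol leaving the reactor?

P reacted = 0.815 × 600 = 489 mol; ν_P = −2, so ξ = 489/2 = 244.5 mol.
Outlet amounts (n = n₀ + ν ξ):
  P: 600 − 2(244.5) = 111
  Q: 1810 − 3(244.5) = 1076
  R: 0 + 1(244.5) = 244.5
  U: 0 + 3(244.5) = 733.5
Total out = 111 + 1076 + 244.5 + 733.5 = 2166 mol.

2170 mol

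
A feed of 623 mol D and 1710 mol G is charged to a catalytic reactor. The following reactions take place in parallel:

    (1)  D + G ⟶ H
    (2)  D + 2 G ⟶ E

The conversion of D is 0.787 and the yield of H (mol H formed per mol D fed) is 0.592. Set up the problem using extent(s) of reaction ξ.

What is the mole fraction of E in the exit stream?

Yield of H: 1ξ₁ / 623 = 0.592 → ξ₁ = 368.8 mol.
Conversion of D: 1ξ₁ + 1ξ₂ = 0.787 × 623 = 490.3 → ξ₂ = 121.5 mol.
Outlet amounts (n = n₀ + Σ ν·ξ):
  D: 623 − 1(368.8) − 1(121.5) = 132.7
  G: 1710 − 1(368.8) − 2(121.5) = 1098
  H: 0 + 1(368.8) = 368.8
  E: 0 + 1(121.5) = 121.5
Total out = 1721 mol; y_E = 121.5 / 1721 = 0.07058.

0.0706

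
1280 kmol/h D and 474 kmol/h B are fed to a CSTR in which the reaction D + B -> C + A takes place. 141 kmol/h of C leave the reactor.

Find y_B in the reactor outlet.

0.19

For C: n = n₀ + 1ξ → 141 = 0 + 1ξ, giving ξ = 141 kmol/h.
Outlet amounts (n = n₀ + ν ξ):
  D: 1280 − 1(141) = 1139
  B: 474 − 1(141) = 333
  C: 0 + 1(141) = 141
  A: 0 + 1(141) = 141
Total out = 1754 kmol/h; y_B = 333 / 1754 = 0.1899.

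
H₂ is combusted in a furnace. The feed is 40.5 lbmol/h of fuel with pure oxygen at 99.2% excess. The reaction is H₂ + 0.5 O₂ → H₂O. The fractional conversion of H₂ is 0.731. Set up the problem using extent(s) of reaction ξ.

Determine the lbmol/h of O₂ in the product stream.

25.5 lbmol/h

Stoichiometric O₂ = 0.5 × 40.5 = 20.25 lbmol/h; O₂ fed = 20.25 × 1.992 = 40.34 lbmol/h.
Fuel reacted = 0.731 × 40.5 → ξ = 29.61 lbmol/h.
Outlet (n = n₀ + ν ξ):
  H₂: 40.5 − 1(29.61) = 10.89
  O₂: 40.34 − 0.5(29.61) = 25.54
  H₂O: 0 + 1(29.61) = 29.61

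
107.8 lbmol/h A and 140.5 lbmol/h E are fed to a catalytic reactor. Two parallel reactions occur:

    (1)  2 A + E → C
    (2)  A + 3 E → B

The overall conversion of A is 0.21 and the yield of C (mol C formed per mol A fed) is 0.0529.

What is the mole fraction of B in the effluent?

0.0553

Yield of C: 1ξ₁ / 107.8 = 0.0529 → ξ₁ = 5.703 lbmol/h.
Conversion of A: 2ξ₁ + 1ξ₂ = 0.21 × 107.8 = 22.64 → ξ₂ = 11.23 lbmol/h.
Outlet amounts (n = n₀ + Σ ν·ξ):
  A: 107.8 − 2(5.703) − 1(11.23) = 85.16
  E: 140.5 − 1(5.703) − 3(11.23) = 101.1
  C: 0 + 1(5.703) = 5.703
  B: 0 + 1(11.23) = 11.23
Total out = 203.2 lbmol/h; y_B = 11.23 / 203.2 = 0.05528.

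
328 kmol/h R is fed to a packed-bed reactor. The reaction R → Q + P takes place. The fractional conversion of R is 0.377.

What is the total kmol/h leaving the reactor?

452 kmol/h

R reacted = 0.377 × 328 = 123.7 kmol/h; ν_R = −1, so ξ = 123.7/1 = 123.7 kmol/h.
Outlet amounts (n = n₀ + ν ξ):
  R: 328 − 1(123.7) = 204.3
  Q: 0 + 1(123.7) = 123.7
  P: 0 + 1(123.7) = 123.7
Total out = 204.3 + 123.7 + 123.7 = 451.7 kmol/h.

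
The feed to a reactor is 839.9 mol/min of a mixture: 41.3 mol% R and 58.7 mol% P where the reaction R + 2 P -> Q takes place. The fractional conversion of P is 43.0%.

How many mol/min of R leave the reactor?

P reacted = 0.43 × 493 = 212 mol/min; ν_P = −2, so ξ = 212/2 = 106 mol/min.
Outlet amounts (n = n₀ + ν ξ):
  R: 346.9 − 1(106) = 240.9
  P: 493 − 2(106) = 281
  Q: 0 + 1(106) = 106

241 mol/min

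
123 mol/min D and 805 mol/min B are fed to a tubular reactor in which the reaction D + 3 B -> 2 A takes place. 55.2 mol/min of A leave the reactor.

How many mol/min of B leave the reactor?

722 mol/min

For A: n = n₀ + 2ξ → 55.2 = 0 + 2ξ, giving ξ = 27.6 mol/min.
Outlet amounts (n = n₀ + ν ξ):
  D: 123 − 1(27.6) = 95.4
  B: 805 − 3(27.6) = 722.2
  A: 0 + 2(27.6) = 55.2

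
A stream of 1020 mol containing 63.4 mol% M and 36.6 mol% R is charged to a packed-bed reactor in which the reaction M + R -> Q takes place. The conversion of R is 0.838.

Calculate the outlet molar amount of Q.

R reacted = 0.838 × 373.3 = 312.8 mol; ν_R = −1, so ξ = 312.8/1 = 312.8 mol.
Outlet amounts (n = n₀ + ν ξ):
  M: 646.7 − 1(312.8) = 333.8
  R: 373.3 − 1(312.8) = 60.48
  Q: 0 + 1(312.8) = 312.8

313 mol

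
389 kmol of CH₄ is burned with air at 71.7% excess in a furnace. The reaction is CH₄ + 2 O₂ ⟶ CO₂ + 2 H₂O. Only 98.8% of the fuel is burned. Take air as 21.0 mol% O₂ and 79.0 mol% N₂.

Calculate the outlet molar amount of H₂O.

769 kmol

Stoichiometric O₂ = 2 × 389 = 778 kmol; O₂ fed = 778 × 1.717 = 1336 kmol.
N₂ fed = 1336 × 79/21 = 5025 kmol.
Fuel reacted = 0.988 × 389 → ξ = 384.3 kmol.
Outlet (n = n₀ + ν ξ):
  CH₄: 389 − 1(384.3) = 4.668
  O₂: 1336 − 2(384.3) = 567.2
  N₂: 5025 (inert)
  CO₂: 0 + 1(384.3) = 384.3
  H₂O: 0 + 2(384.3) = 768.7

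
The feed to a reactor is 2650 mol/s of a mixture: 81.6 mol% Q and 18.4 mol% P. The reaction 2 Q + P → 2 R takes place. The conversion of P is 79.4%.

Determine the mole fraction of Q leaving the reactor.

P reacted = 0.794 × 487.6 = 387.2 mol/s; ν_P = −1, so ξ = 387.2/1 = 387.2 mol/s.
Outlet amounts (n = n₀ + ν ξ):
  Q: 2162 − 2(387.2) = 1388
  P: 487.6 − 1(387.2) = 100.4
  R: 0 + 2(387.2) = 774.3
Total out = 2263 mol/s; y_Q = 1388 / 2263 = 0.6134.

0.613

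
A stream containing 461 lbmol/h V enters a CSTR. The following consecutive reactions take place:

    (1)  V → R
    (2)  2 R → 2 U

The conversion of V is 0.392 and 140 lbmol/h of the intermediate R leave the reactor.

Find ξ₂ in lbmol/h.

ξ₂ = 20.4 lbmol/h

Conversion of V: V consumed = 1ξ₁ = 0.392 × 461 → ξ₁ = 180.7 lbmol/h.
R balance: n_R = 0 + 1ξ₁ − 2ξ₂ = 140 → ξ₂ = (1·180.7 − 140)/2 = 20.36 lbmol/h.
Outlet amounts (n = n₀ + Σ ν·ξ):
  V: 461 − 1(180.7) = 280.3
  R: 0 + 1(180.7) − 2(20.36) = 140
  U: 0 + 2(20.36) = 40.71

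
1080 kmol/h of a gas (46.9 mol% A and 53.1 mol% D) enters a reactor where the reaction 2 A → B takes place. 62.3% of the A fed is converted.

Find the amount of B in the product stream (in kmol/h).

158 kmol/h

A reacted = 0.623 × 506.5 = 315.6 kmol/h; ν_A = −2, so ξ = 315.6/2 = 157.8 kmol/h.
Outlet amounts (n = n₀ + ν ξ):
  A: 506.5 − 2(157.8) = 191
  B: 0 + 1(157.8) = 157.8
  D: 573.5 (inert)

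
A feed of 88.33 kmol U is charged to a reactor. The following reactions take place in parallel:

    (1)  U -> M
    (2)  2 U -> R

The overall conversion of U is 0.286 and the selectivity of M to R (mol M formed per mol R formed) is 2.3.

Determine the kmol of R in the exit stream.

Conversion of U: U consumed = 0.286 × 88.33 = 25.26 kmol = 1ξ₁ + 2ξ₂.
Selectivity: 1ξ₁ / (1ξ₂) = 2.3 → ξ₁ = 2.3 ξ₂.
Substitute: (1·2.3 + 2) ξ₂ = 25.26 → ξ₂ = 5.875 kmol, ξ₁ = 13.51 kmol.
Outlet amounts (n = n₀ + Σ ν·ξ):
  U: 88.33 − 1(13.51) − 2(5.875) = 63.07
  M: 0 + 1(13.51) = 13.51
  R: 0 + 1(5.875) = 5.875

5.87 kmol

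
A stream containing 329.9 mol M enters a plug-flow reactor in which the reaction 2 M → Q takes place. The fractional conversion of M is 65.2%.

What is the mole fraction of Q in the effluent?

0.484

M reacted = 0.652 × 329.9 = 215.1 mol; ν_M = −2, so ξ = 215.1/2 = 107.5 mol.
Outlet amounts (n = n₀ + ν ξ):
  M: 329.9 − 2(107.5) = 114.8
  Q: 0 + 1(107.5) = 107.5
Total out = 222.4 mol; y_Q = 107.5 / 222.4 = 0.4837.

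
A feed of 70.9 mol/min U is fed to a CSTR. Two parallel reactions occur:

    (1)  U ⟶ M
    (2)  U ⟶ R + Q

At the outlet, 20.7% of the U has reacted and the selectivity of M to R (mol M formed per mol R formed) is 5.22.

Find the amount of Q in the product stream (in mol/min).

2.36 mol/min

Conversion of U: U consumed = 0.207 × 70.9 = 14.68 mol/min = 1ξ₁ + 1ξ₂.
Selectivity: 1ξ₁ / (1ξ₂) = 5.22 → ξ₁ = 5.22 ξ₂.
Substitute: (1·5.22 + 1) ξ₂ = 14.68 → ξ₂ = 2.36 mol/min, ξ₁ = 12.32 mol/min.
Outlet amounts (n = n₀ + Σ ν·ξ):
  U: 70.9 − 1(12.32) − 1(2.36) = 56.22
  M: 0 + 1(12.32) = 12.32
  R: 0 + 1(2.36) = 2.36
  Q: 0 + 1(2.36) = 2.36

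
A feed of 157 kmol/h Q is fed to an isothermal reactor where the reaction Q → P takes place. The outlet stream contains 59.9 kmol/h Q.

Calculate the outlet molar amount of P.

For Q: n = n₀ − 1ξ → 59.9 = 157 − 1ξ, giving ξ = 97.1 kmol/h.
Outlet amounts (n = n₀ + ν ξ):
  Q: 157 − 1(97.1) = 59.9
  P: 0 + 1(97.1) = 97.1

97.1 kmol/h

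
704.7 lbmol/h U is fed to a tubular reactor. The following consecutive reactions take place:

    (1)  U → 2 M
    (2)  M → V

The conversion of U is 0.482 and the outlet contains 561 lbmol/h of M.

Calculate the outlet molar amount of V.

Conversion of U: U consumed = 1ξ₁ = 0.482 × 704.7 → ξ₁ = 339.7 lbmol/h.
M balance: n_M = 0 + 2ξ₁ − 1ξ₂ = 561 → ξ₂ = (2·339.7 − 561)/1 = 118.3 lbmol/h.
Outlet amounts (n = n₀ + Σ ν·ξ):
  U: 704.7 − 1(339.7) = 365
  M: 0 + 2(339.7) − 1(118.3) = 561
  V: 0 + 1(118.3) = 118.3

118 lbmol/h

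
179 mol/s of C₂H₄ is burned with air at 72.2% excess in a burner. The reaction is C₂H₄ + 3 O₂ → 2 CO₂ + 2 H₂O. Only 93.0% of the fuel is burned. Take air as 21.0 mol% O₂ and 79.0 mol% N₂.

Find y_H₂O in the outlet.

0.0727

Stoichiometric O₂ = 3 × 179 = 537 mol/s; O₂ fed = 537 × 1.722 = 924.7 mol/s.
N₂ fed = 924.7 × 79/21 = 3479 mol/s.
Fuel reacted = 0.93 × 179 → ξ = 166.5 mol/s.
Outlet (n = n₀ + ν ξ):
  C₂H₄: 179 − 1(166.5) = 12.53
  O₂: 924.7 − 3(166.5) = 425.3
  N₂: 3479 (inert)
  CO₂: 0 + 2(166.5) = 332.9
  H₂O: 0 + 2(166.5) = 332.9
Total out = 4582 mol/s; y_H₂O = 332.9 / 4582 = 0.07266.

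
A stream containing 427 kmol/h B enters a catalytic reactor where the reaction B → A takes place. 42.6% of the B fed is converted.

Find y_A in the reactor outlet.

B reacted = 0.426 × 427 = 181.9 kmol/h; ν_B = −1, so ξ = 181.9/1 = 181.9 kmol/h.
Outlet amounts (n = n₀ + ν ξ):
  B: 427 − 1(181.9) = 245.1
  A: 0 + 1(181.9) = 181.9
Total out = 427 kmol/h; y_A = 181.9 / 427 = 0.426.

0.426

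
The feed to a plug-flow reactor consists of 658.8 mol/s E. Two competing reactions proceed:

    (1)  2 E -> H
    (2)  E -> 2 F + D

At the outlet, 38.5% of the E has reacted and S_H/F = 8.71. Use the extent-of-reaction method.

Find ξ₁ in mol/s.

Conversion of E: E consumed = 0.385 × 658.8 = 253.6 mol/s = 2ξ₁ + 1ξ₂.
Selectivity: 1ξ₁ / (2ξ₂) = 8.71 → ξ₁ = 17.42 ξ₂.
Substitute: (2·17.42 + 1) ξ₂ = 253.6 → ξ₂ = 7.077 mol/s, ξ₁ = 123.3 mol/s.
Outlet amounts (n = n₀ + Σ ν·ξ):
  E: 658.8 − 2(123.3) − 1(7.077) = 405.2
  H: 0 + 1(123.3) = 123.3
  F: 0 + 2(7.077) = 14.15
  D: 0 + 1(7.077) = 7.077

ξ₁ = 123 mol/s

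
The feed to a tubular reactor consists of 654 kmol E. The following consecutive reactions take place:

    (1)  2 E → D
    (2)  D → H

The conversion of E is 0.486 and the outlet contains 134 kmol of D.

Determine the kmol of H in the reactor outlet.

24.9 kmol

Conversion of E: E consumed = 2ξ₁ = 0.486 × 654 → ξ₁ = 158.9 kmol.
D balance: n_D = 0 + 1ξ₁ − 1ξ₂ = 134 → ξ₂ = (1·158.9 − 134)/1 = 24.92 kmol.
Outlet amounts (n = n₀ + Σ ν·ξ):
  E: 654 − 2(158.9) = 336.2
  D: 0 + 1(158.9) − 1(24.92) = 134
  H: 0 + 1(24.92) = 24.92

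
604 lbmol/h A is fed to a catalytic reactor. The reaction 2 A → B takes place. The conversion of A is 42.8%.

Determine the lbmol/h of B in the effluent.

A reacted = 0.428 × 604 = 258.5 lbmol/h; ν_A = −2, so ξ = 258.5/2 = 129.3 lbmol/h.
Outlet amounts (n = n₀ + ν ξ):
  A: 604 − 2(129.3) = 345.5
  B: 0 + 1(129.3) = 129.3

129 lbmol/h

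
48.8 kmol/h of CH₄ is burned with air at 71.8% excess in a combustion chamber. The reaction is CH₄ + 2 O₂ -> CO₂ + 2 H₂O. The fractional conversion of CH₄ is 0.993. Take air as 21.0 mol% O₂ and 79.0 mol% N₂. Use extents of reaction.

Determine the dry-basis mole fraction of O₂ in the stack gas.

Stoichiometric O₂ = 2 × 48.8 = 97.6 kmol/h; O₂ fed = 97.6 × 1.718 = 167.7 kmol/h.
N₂ fed = 167.7 × 79/21 = 630.8 kmol/h.
Fuel reacted = 0.993 × 48.8 → ξ = 48.46 kmol/h.
Outlet (n = n₀ + ν ξ):
  CH₄: 48.8 − 1(48.46) = 0.3416
  O₂: 167.7 − 2(48.46) = 70.76
  N₂: 630.8 (inert)
  CO₂: 0 + 1(48.46) = 48.46
  H₂O: 0 + 2(48.46) = 96.92
Dry total = 750.3 kmol/h; y_O₂ (dry) = 70.76 / 750.3 = 0.0943.

0.0943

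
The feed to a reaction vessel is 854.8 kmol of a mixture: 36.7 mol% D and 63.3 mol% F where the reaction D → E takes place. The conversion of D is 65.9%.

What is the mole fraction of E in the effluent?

D reacted = 0.659 × 313.7 = 206.7 kmol; ν_D = −1, so ξ = 206.7/1 = 206.7 kmol.
Outlet amounts (n = n₀ + ν ξ):
  D: 313.7 − 1(206.7) = 107
  E: 0 + 1(206.7) = 206.7
  F: 541.1 (inert)
Total out = 854.8 kmol; y_E = 206.7 / 854.8 = 0.2419.

0.242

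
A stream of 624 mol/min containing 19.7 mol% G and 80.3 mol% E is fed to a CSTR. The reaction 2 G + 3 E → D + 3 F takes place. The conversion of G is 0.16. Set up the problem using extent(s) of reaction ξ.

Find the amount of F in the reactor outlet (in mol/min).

29.5 mol/min

G reacted = 0.16 × 122.9 = 19.67 mol/min; ν_G = −2, so ξ = 19.67/2 = 9.834 mol/min.
Outlet amounts (n = n₀ + ν ξ):
  G: 122.9 − 2(9.834) = 103.3
  E: 501.1 − 3(9.834) = 471.6
  D: 0 + 1(9.834) = 9.834
  F: 0 + 3(9.834) = 29.5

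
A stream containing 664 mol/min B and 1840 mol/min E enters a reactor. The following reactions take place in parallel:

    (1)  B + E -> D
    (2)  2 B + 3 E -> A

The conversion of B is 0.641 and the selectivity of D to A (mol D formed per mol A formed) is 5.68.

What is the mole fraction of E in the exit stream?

Conversion of B: B consumed = 0.641 × 664 = 425.6 mol/min = 1ξ₁ + 2ξ₂.
Selectivity: 1ξ₁ / (1ξ₂) = 5.68 → ξ₁ = 5.68 ξ₂.
Substitute: (1·5.68 + 2) ξ₂ = 425.6 → ξ₂ = 55.42 mol/min, ξ₁ = 314.8 mol/min.
Outlet amounts (n = n₀ + Σ ν·ξ):
  B: 664 − 1(314.8) − 2(55.42) = 238.4
  E: 1840 − 1(314.8) − 3(55.42) = 1359
  D: 0 + 1(314.8) = 314.8
  A: 0 + 1(55.42) = 55.42
Total out = 1968 mol/min; y_E = 1359 / 1968 = 0.6907.

0.691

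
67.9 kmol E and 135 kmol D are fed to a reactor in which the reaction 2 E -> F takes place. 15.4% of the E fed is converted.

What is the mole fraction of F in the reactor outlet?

E reacted = 0.154 × 67.9 = 10.46 kmol; ν_E = −2, so ξ = 10.46/2 = 5.228 kmol.
Outlet amounts (n = n₀ + ν ξ):
  E: 67.9 − 2(5.228) = 57.44
  F: 0 + 1(5.228) = 5.228
  D: 135 (inert)
Total out = 197.7 kmol; y_F = 5.228 / 197.7 = 0.02645.

0.0264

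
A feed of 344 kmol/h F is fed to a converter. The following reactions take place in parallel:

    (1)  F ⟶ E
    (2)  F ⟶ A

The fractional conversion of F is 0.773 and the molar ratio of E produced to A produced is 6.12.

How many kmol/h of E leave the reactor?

Conversion of F: F consumed = 0.773 × 344 = 265.9 kmol/h = 1ξ₁ + 1ξ₂.
Selectivity: 1ξ₁ / (1ξ₂) = 6.12 → ξ₁ = 6.12 ξ₂.
Substitute: (1·6.12 + 1) ξ₂ = 265.9 → ξ₂ = 37.35 kmol/h, ξ₁ = 228.6 kmol/h.
Outlet amounts (n = n₀ + Σ ν·ξ):
  F: 344 − 1(228.6) − 1(37.35) = 78.09
  E: 0 + 1(228.6) = 228.6
  A: 0 + 1(37.35) = 37.35

229 kmol/h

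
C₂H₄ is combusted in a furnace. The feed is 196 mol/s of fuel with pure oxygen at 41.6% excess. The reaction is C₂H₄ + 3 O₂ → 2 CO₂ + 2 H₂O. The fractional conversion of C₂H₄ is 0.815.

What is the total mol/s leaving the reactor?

Stoichiometric O₂ = 3 × 196 = 588 mol/s; O₂ fed = 588 × 1.416 = 832.6 mol/s.
Fuel reacted = 0.815 × 196 → ξ = 159.7 mol/s.
Outlet (n = n₀ + ν ξ):
  C₂H₄: 196 − 1(159.7) = 36.26
  O₂: 832.6 − 3(159.7) = 353.4
  CO₂: 0 + 2(159.7) = 319.5
  H₂O: 0 + 2(159.7) = 319.5
Total out = 36.26 + 353.4 + 319.5 + 319.5 = 1029 mol/s.

1030 mol/s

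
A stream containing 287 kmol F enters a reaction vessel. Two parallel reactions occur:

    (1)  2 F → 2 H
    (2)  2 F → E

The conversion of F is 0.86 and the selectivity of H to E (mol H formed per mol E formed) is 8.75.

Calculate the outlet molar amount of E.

Conversion of F: F consumed = 0.86 × 287 = 246.8 kmol = 2ξ₁ + 2ξ₂.
Selectivity: 2ξ₁ / (1ξ₂) = 8.75 → ξ₁ = 4.375 ξ₂.
Substitute: (2·4.375 + 2) ξ₂ = 246.8 → ξ₂ = 22.96 kmol, ξ₁ = 100.5 kmol.
Outlet amounts (n = n₀ + Σ ν·ξ):
  F: 287 − 2(100.5) − 2(22.96) = 40.18
  H: 0 + 2(100.5) = 200.9
  E: 0 + 1(22.96) = 22.96

23 kmol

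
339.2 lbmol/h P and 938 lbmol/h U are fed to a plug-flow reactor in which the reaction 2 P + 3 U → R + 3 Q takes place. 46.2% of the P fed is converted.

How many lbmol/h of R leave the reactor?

78.4 lbmol/h

P reacted = 0.462 × 339.2 = 156.7 lbmol/h; ν_P = −2, so ξ = 156.7/2 = 78.36 lbmol/h.
Outlet amounts (n = n₀ + ν ξ):
  P: 339.2 − 2(78.36) = 182.5
  U: 938 − 3(78.36) = 702.9
  R: 0 + 1(78.36) = 78.36
  Q: 0 + 3(78.36) = 235.1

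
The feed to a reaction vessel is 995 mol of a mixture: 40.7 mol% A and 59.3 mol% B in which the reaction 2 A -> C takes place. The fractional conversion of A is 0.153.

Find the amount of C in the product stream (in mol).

A reacted = 0.153 × 405 = 61.96 mol; ν_A = −2, so ξ = 61.96/2 = 30.98 mol.
Outlet amounts (n = n₀ + ν ξ):
  A: 405 − 2(30.98) = 343
  C: 0 + 1(30.98) = 30.98
  B: 590 (inert)

31 mol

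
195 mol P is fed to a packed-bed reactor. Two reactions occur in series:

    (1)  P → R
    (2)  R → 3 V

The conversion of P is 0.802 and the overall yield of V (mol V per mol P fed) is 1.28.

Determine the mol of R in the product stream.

Conversion of P: P consumed = 1ξ₁ = 0.802 × 195 → ξ₁ = 156.4 mol.
Yield of V: 3ξ₂ / 195 = 1.28 → ξ₂ = 83.2 mol.
Outlet amounts (n = n₀ + Σ ν·ξ):
  P: 195 − 1(156.4) = 38.61
  R: 0 + 1(156.4) − 1(83.2) = 73.19
  V: 0 + 3(83.2) = 249.6

73.2 mol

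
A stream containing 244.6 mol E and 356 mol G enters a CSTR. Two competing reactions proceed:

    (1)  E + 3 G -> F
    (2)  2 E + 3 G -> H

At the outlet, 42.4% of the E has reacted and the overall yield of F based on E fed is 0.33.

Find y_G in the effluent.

0.254

Yield of F: 1ξ₁ / 244.6 = 0.33 → ξ₁ = 80.72 mol.
Conversion of E: 1ξ₁ + 2ξ₂ = 0.424 × 244.6 = 103.7 → ξ₂ = 11.5 mol.
Outlet amounts (n = n₀ + Σ ν·ξ):
  E: 244.6 − 1(80.72) − 2(11.5) = 140.9
  G: 356 − 3(80.72) − 3(11.5) = 79.36
  F: 0 + 1(80.72) = 80.72
  H: 0 + 1(11.5) = 11.5
Total out = 312.5 mol; y_G = 79.36 / 312.5 = 0.254.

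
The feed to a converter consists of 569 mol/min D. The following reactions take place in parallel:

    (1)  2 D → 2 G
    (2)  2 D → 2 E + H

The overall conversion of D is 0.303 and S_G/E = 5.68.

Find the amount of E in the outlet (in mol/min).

Conversion of D: D consumed = 0.303 × 569 = 172.4 mol/min = 2ξ₁ + 2ξ₂.
Selectivity: 2ξ₁ / (2ξ₂) = 5.68 → ξ₁ = 5.68 ξ₂.
Substitute: (2·5.68 + 2) ξ₂ = 172.4 → ξ₂ = 12.9 mol/min, ξ₁ = 73.3 mol/min.
Outlet amounts (n = n₀ + Σ ν·ξ):
  D: 569 − 2(73.3) − 2(12.9) = 396.6
  G: 0 + 2(73.3) = 146.6
  E: 0 + 2(12.9) = 25.81
  H: 0 + 1(12.9) = 12.9

25.8 mol/min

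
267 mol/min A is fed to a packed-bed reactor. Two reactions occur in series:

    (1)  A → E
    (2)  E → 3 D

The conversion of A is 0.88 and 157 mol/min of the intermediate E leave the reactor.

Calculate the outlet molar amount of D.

Conversion of A: A consumed = 1ξ₁ = 0.88 × 267 → ξ₁ = 235 mol/min.
E balance: n_E = 0 + 1ξ₁ − 1ξ₂ = 157 → ξ₂ = (1·235 − 157)/1 = 77.96 mol/min.
Outlet amounts (n = n₀ + Σ ν·ξ):
  A: 267 − 1(235) = 32.04
  E: 0 + 1(235) − 1(77.96) = 157
  D: 0 + 3(77.96) = 233.9

234 mol/min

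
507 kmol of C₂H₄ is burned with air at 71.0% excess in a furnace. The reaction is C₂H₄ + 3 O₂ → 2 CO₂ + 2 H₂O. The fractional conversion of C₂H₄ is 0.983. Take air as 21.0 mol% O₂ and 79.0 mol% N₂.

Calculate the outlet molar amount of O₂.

1110 kmol

Stoichiometric O₂ = 3 × 507 = 1521 kmol; O₂ fed = 1521 × 1.710 = 2601 kmol.
N₂ fed = 2601 × 79/21 = 9784 kmol.
Fuel reacted = 0.983 × 507 → ξ = 498.4 kmol.
Outlet (n = n₀ + ν ξ):
  C₂H₄: 507 − 1(498.4) = 8.619
  O₂: 2601 − 3(498.4) = 1106
  N₂: 9784 (inert)
  CO₂: 0 + 2(498.4) = 996.8
  H₂O: 0 + 2(498.4) = 996.8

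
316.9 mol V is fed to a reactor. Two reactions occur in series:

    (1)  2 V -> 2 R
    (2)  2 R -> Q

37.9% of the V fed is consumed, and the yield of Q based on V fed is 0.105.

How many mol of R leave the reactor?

53.6 mol

Conversion of V: V consumed = 2ξ₁ = 0.379 × 316.9 → ξ₁ = 60.05 mol.
Yield of Q: 1ξ₂ / 316.9 = 0.105 → ξ₂ = 33.27 mol.
Outlet amounts (n = n₀ + Σ ν·ξ):
  V: 316.9 − 2(60.05) = 196.8
  R: 0 + 2(60.05) − 2(33.27) = 53.56
  Q: 0 + 1(33.27) = 33.27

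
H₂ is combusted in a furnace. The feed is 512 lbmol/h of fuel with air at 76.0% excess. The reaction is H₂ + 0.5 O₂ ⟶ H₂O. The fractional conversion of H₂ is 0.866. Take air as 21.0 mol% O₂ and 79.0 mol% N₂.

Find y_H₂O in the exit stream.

0.182

Stoichiometric O₂ = 0.5 × 512 = 256 lbmol/h; O₂ fed = 256 × 1.760 = 450.6 lbmol/h.
N₂ fed = 450.6 × 79/21 = 1695 lbmol/h.
Fuel reacted = 0.866 × 512 → ξ = 443.4 lbmol/h.
Outlet (n = n₀ + ν ξ):
  H₂: 512 − 1(443.4) = 68.61
  O₂: 450.6 − 0.5(443.4) = 228.9
  N₂: 1695 (inert)
  H₂O: 0 + 1(443.4) = 443.4
Total out = 2436 lbmol/h; y_H₂O = 443.4 / 2436 = 0.182.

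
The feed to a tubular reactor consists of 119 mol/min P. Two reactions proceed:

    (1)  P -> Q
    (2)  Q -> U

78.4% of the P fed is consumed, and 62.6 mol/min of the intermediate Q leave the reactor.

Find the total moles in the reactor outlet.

119 mol/min

Conversion of P: P consumed = 1ξ₁ = 0.784 × 119 → ξ₁ = 93.3 mol/min.
Q balance: n_Q = 0 + 1ξ₁ − 1ξ₂ = 62.6 → ξ₂ = (1·93.3 − 62.6)/1 = 30.7 mol/min.
Outlet amounts (n = n₀ + Σ ν·ξ):
  P: 119 − 1(93.3) = 25.7
  Q: 0 + 1(93.3) − 1(30.7) = 62.6
  U: 0 + 1(30.7) = 30.7
Total out = 25.7 + 62.6 + 30.7 = 119 mol/min.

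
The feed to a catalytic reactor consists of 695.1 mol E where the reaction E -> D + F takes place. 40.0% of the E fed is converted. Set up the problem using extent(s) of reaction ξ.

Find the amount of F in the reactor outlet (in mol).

E reacted = 0.4 × 695.1 = 278 mol; ν_E = −1, so ξ = 278/1 = 278 mol.
Outlet amounts (n = n₀ + ν ξ):
  E: 695.1 − 1(278) = 417.1
  D: 0 + 1(278) = 278
  F: 0 + 1(278) = 278

278 mol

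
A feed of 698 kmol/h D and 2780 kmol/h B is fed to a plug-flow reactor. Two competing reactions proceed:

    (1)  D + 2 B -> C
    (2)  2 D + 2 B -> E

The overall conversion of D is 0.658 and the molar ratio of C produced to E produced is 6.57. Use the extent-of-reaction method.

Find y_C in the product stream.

0.135

Conversion of D: D consumed = 0.658 × 698 = 459.3 kmol/h = 1ξ₁ + 2ξ₂.
Selectivity: 1ξ₁ / (1ξ₂) = 6.57 → ξ₁ = 6.57 ξ₂.
Substitute: (1·6.57 + 2) ξ₂ = 459.3 → ξ₂ = 53.59 kmol/h, ξ₁ = 352.1 kmol/h.
Outlet amounts (n = n₀ + Σ ν·ξ):
  D: 698 − 1(352.1) − 2(53.59) = 238.7
  B: 2780 − 2(352.1) − 2(53.59) = 1969
  C: 0 + 1(352.1) = 352.1
  E: 0 + 1(53.59) = 53.59
Total out = 2613 kmol/h; y_C = 352.1 / 2613 = 0.1347.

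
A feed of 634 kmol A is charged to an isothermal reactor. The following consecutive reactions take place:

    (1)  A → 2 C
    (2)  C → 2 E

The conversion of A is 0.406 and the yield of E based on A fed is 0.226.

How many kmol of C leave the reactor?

443 kmol

Conversion of A: A consumed = 1ξ₁ = 0.406 × 634 → ξ₁ = 257.4 kmol.
Yield of E: 2ξ₂ / 634 = 0.226 → ξ₂ = 71.64 kmol.
Outlet amounts (n = n₀ + Σ ν·ξ):
  A: 634 − 1(257.4) = 376.6
  C: 0 + 2(257.4) − 1(71.64) = 443.2
  E: 0 + 2(71.64) = 143.3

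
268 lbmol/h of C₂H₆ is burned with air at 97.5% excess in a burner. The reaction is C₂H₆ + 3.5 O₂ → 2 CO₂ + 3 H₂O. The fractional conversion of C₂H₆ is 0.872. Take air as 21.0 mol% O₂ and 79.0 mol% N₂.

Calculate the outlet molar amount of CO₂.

467 lbmol/h

Stoichiometric O₂ = 3.5 × 268 = 938 lbmol/h; O₂ fed = 938 × 1.975 = 1853 lbmol/h.
N₂ fed = 1853 × 79/21 = 6969 lbmol/h.
Fuel reacted = 0.872 × 268 → ξ = 233.7 lbmol/h.
Outlet (n = n₀ + ν ξ):
  C₂H₆: 268 − 1(233.7) = 34.3
  O₂: 1853 − 3.5(233.7) = 1035
  N₂: 6969 (inert)
  CO₂: 0 + 2(233.7) = 467.4
  H₂O: 0 + 3(233.7) = 701.1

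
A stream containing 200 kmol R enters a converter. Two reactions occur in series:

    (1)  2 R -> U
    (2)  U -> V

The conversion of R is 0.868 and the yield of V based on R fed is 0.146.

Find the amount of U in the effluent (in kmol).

Conversion of R: R consumed = 2ξ₁ = 0.868 × 200 → ξ₁ = 86.8 kmol.
Yield of V: 1ξ₂ / 200 = 0.146 → ξ₂ = 29.2 kmol.
Outlet amounts (n = n₀ + Σ ν·ξ):
  R: 200 − 2(86.8) = 26.4
  U: 0 + 1(86.8) − 1(29.2) = 57.6
  V: 0 + 1(29.2) = 29.2

57.6 kmol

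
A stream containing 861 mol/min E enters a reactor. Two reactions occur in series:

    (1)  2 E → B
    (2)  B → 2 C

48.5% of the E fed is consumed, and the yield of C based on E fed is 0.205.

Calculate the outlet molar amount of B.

121 mol/min

Conversion of E: E consumed = 2ξ₁ = 0.485 × 861 → ξ₁ = 208.8 mol/min.
Yield of C: 2ξ₂ / 861 = 0.205 → ξ₂ = 88.25 mol/min.
Outlet amounts (n = n₀ + Σ ν·ξ):
  E: 861 − 2(208.8) = 443.4
  B: 0 + 1(208.8) − 1(88.25) = 120.5
  C: 0 + 2(88.25) = 176.5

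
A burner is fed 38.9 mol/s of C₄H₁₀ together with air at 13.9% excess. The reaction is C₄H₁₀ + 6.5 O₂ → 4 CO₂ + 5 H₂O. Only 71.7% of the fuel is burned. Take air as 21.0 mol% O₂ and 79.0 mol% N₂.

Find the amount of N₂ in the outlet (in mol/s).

Stoichiometric O₂ = 6.5 × 38.9 = 252.8 mol/s; O₂ fed = 252.8 × 1.139 = 288 mol/s.
N₂ fed = 288 × 79/21 = 1083 mol/s.
Fuel reacted = 0.717 × 38.9 → ξ = 27.89 mol/s.
Outlet (n = n₀ + ν ξ):
  C₄H₁₀: 38.9 − 1(27.89) = 11.01
  O₂: 288 − 6.5(27.89) = 106.7
  N₂: 1083 (inert)
  CO₂: 0 + 4(27.89) = 111.6
  H₂O: 0 + 5(27.89) = 139.5

1080 mol/s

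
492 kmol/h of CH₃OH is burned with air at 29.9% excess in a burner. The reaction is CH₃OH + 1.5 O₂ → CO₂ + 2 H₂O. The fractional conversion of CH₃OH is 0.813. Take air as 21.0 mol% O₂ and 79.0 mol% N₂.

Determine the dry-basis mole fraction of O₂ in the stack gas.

0.0805

Stoichiometric O₂ = 1.5 × 492 = 738 kmol/h; O₂ fed = 738 × 1.299 = 958.7 kmol/h.
N₂ fed = 958.7 × 79/21 = 3606 kmol/h.
Fuel reacted = 0.813 × 492 → ξ = 400 kmol/h.
Outlet (n = n₀ + ν ξ):
  CH₃OH: 492 − 1(400) = 92
  O₂: 958.7 − 1.5(400) = 358.7
  N₂: 3606 (inert)
  CO₂: 0 + 1(400) = 400
  H₂O: 0 + 2(400) = 800
Dry total = 4457 kmol/h; y_O₂ (dry) = 358.7 / 4457 = 0.08047.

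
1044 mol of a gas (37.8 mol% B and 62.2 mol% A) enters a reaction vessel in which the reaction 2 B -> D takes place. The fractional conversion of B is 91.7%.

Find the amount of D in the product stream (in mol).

B reacted = 0.917 × 394.6 = 361.9 mol; ν_B = −2, so ξ = 361.9/2 = 180.9 mol.
Outlet amounts (n = n₀ + ν ξ):
  B: 394.6 − 2(180.9) = 32.75
  D: 0 + 1(180.9) = 180.9
  A: 649.4 (inert)

181 mol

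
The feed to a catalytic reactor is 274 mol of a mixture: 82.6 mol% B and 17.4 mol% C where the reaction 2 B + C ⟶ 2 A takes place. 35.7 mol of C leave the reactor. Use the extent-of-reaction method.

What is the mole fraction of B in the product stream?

0.772

For C: n = n₀ − 1ξ → 35.7 = 47.68 − 1ξ, giving ξ = 11.98 mol.
Outlet amounts (n = n₀ + ν ξ):
  B: 226.3 − 2(11.98) = 202.4
  C: 47.68 − 1(11.98) = 35.7
  A: 0 + 2(11.98) = 23.95
Total out = 262 mol; y_B = 202.4 / 262 = 0.7723.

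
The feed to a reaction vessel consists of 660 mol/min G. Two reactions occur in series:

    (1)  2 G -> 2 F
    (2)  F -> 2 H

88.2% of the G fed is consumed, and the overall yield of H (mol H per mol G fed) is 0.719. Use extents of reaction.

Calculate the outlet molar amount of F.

345 mol/min

Conversion of G: G consumed = 2ξ₁ = 0.882 × 660 → ξ₁ = 291.1 mol/min.
Yield of H: 2ξ₂ / 660 = 0.719 → ξ₂ = 237.3 mol/min.
Outlet amounts (n = n₀ + Σ ν·ξ):
  G: 660 − 2(291.1) = 77.88
  F: 0 + 2(291.1) − 1(237.3) = 344.9
  H: 0 + 2(237.3) = 474.5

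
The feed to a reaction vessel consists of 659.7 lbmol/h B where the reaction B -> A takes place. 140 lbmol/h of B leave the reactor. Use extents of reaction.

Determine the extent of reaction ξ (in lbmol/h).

ξ = 520 lbmol/h

For B: n = n₀ − 1ξ → 140 = 659.7 − 1ξ, giving ξ = 519.7 lbmol/h.
Outlet amounts (n = n₀ + ν ξ):
  B: 659.7 − 1(519.7) = 140
  A: 0 + 1(519.7) = 519.7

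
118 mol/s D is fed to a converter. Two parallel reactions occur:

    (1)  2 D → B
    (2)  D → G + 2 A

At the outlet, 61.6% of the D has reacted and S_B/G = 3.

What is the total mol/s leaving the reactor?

Conversion of D: D consumed = 0.616 × 118 = 72.69 mol/s = 2ξ₁ + 1ξ₂.
Selectivity: 1ξ₁ / (1ξ₂) = 3 → ξ₁ = 3 ξ₂.
Substitute: (2·3 + 1) ξ₂ = 72.69 → ξ₂ = 10.38 mol/s, ξ₁ = 31.15 mol/s.
Outlet amounts (n = n₀ + Σ ν·ξ):
  D: 118 − 2(31.15) − 1(10.38) = 45.31
  B: 0 + 1(31.15) = 31.15
  G: 0 + 1(10.38) = 10.38
  A: 0 + 2(10.38) = 20.77
Total out = 45.31 + 31.15 + 10.38 + 20.77 = 107.6 mol/s.

108 mol/s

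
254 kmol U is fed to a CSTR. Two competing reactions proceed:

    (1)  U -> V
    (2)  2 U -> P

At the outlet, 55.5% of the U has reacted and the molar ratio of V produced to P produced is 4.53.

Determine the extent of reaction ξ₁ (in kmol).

Conversion of U: U consumed = 0.555 × 254 = 141 kmol = 1ξ₁ + 2ξ₂.
Selectivity: 1ξ₁ / (1ξ₂) = 4.53 → ξ₁ = 4.53 ξ₂.
Substitute: (1·4.53 + 2) ξ₂ = 141 → ξ₂ = 21.59 kmol, ξ₁ = 97.79 kmol.
Outlet amounts (n = n₀ + Σ ν·ξ):
  U: 254 − 1(97.79) − 2(21.59) = 113
  V: 0 + 1(97.79) = 97.79
  P: 0 + 1(21.59) = 21.59

ξ₁ = 97.8 kmol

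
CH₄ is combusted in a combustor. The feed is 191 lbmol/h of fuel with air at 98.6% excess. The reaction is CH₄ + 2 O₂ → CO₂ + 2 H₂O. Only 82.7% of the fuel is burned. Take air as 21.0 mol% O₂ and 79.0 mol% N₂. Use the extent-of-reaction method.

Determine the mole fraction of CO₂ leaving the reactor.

0.0415

Stoichiometric O₂ = 2 × 191 = 382 lbmol/h; O₂ fed = 382 × 1.986 = 758.7 lbmol/h.
N₂ fed = 758.7 × 79/21 = 2854 lbmol/h.
Fuel reacted = 0.827 × 191 → ξ = 158 lbmol/h.
Outlet (n = n₀ + ν ξ):
  CH₄: 191 − 1(158) = 33.04
  O₂: 758.7 − 2(158) = 442.7
  N₂: 2854 (inert)
  CO₂: 0 + 1(158) = 158
  H₂O: 0 + 2(158) = 315.9
Total out = 3804 lbmol/h; y_CO₂ = 158 / 3804 = 0.04153.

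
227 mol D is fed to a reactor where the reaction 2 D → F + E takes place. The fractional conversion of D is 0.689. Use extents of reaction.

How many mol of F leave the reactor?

78.2 mol

D reacted = 0.689 × 227 = 156.4 mol; ν_D = −2, so ξ = 156.4/2 = 78.2 mol.
Outlet amounts (n = n₀ + ν ξ):
  D: 227 − 2(78.2) = 70.6
  F: 0 + 1(78.2) = 78.2
  E: 0 + 1(78.2) = 78.2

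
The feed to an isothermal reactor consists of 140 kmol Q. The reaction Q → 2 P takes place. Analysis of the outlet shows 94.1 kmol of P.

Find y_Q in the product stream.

0.497

For P: n = n₀ + 2ξ → 94.1 = 0 + 2ξ, giving ξ = 47.05 kmol.
Outlet amounts (n = n₀ + ν ξ):
  Q: 140 − 1(47.05) = 92.95
  P: 0 + 2(47.05) = 94.1
Total out = 187.1 kmol; y_Q = 92.95 / 187.1 = 0.4969.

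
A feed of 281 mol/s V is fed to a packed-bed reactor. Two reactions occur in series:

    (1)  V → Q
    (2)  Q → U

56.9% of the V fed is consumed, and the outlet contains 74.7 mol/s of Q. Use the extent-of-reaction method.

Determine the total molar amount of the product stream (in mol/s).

Conversion of V: V consumed = 1ξ₁ = 0.569 × 281 → ξ₁ = 159.9 mol/s.
Q balance: n_Q = 0 + 1ξ₁ − 1ξ₂ = 74.7 → ξ₂ = (1·159.9 − 74.7)/1 = 85.19 mol/s.
Outlet amounts (n = n₀ + Σ ν·ξ):
  V: 281 − 1(159.9) = 121.1
  Q: 0 + 1(159.9) − 1(85.19) = 74.7
  U: 0 + 1(85.19) = 85.19
Total out = 121.1 + 74.7 + 85.19 = 281 mol/s.

281 mol/s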